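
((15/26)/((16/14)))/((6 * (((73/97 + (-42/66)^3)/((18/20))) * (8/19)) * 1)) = 154541079/425265152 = 0.36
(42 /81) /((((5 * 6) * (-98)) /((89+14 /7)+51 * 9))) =-55 /567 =-0.10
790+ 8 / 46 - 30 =17484 / 23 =760.17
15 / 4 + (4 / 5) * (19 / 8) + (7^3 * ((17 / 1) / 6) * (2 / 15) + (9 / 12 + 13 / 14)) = 86251 / 630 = 136.91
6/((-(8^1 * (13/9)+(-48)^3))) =27/497612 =0.00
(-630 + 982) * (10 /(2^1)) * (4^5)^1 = 1802240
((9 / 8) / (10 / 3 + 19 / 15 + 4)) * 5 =225 / 344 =0.65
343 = 343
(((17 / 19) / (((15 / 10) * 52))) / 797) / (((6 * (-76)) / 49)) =-833 / 538606224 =-0.00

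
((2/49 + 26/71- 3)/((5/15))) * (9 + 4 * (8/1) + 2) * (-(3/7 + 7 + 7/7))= 2819.32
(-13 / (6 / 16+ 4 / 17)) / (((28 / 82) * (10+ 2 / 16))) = -6.16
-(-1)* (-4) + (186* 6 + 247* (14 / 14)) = 1359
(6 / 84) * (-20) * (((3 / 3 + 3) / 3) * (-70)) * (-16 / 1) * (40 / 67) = -256000 / 201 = -1273.63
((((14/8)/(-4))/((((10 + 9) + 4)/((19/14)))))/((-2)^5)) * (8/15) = 19/44160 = 0.00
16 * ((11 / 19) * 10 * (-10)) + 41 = -885.32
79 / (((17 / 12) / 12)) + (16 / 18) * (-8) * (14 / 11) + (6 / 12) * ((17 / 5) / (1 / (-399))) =-305869 / 16830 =-18.17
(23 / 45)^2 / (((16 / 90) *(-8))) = -529 / 2880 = -0.18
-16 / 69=-0.23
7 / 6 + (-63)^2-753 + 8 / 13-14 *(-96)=355819 / 78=4561.78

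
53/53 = 1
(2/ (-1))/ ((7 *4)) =-0.07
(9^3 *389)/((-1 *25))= -283581/25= -11343.24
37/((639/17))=629/639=0.98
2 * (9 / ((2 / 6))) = 54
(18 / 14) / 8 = 9 / 56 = 0.16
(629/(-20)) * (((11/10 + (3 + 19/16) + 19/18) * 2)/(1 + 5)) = -2872643/43200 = -66.50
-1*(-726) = 726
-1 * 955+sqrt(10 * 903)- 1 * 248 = -1203+sqrt(9030) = -1107.97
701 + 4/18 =701.22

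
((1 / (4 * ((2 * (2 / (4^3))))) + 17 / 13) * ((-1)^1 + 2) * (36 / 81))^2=8464 / 1521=5.56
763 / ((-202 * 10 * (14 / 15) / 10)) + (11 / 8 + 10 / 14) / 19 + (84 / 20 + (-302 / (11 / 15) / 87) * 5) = -4011697999 / 171405080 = -23.40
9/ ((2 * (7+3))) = 9/ 20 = 0.45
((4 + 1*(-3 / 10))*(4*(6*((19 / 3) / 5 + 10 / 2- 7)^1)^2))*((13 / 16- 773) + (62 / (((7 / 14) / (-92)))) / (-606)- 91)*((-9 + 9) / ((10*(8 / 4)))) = 0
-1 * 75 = -75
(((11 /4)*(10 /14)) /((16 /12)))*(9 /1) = 1485 /112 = 13.26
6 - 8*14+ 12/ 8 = -209/ 2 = -104.50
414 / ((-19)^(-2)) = 149454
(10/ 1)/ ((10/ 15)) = 15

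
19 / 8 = 2.38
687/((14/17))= 11679/14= 834.21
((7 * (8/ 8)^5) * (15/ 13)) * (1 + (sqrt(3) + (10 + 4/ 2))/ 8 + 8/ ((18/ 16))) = 105 * sqrt(3)/ 104 + 6055/ 78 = 79.38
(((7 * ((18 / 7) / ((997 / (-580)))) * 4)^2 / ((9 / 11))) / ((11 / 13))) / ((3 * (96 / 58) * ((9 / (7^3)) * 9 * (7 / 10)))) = 248572688000 / 80514729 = 3087.29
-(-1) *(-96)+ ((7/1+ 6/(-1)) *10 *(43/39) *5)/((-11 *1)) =-43334/429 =-101.01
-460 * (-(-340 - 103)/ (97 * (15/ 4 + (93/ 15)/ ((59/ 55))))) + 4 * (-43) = -85614396/ 218153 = -392.45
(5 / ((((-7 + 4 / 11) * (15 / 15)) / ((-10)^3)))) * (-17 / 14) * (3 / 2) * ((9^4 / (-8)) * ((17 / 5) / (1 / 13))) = 101679917625 / 2044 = 49745556.57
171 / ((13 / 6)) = 1026 / 13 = 78.92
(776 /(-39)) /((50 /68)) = -26384 /975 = -27.06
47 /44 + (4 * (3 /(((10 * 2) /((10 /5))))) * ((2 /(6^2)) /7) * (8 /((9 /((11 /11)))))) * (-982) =-7.25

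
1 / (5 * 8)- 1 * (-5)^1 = 201 / 40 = 5.02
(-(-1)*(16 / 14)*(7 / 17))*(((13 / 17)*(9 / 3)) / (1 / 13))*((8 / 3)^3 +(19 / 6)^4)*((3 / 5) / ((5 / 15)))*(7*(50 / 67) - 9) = -6622931029 / 580890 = -11401.35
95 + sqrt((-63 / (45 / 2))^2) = 489 / 5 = 97.80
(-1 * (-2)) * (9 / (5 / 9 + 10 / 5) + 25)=1312 / 23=57.04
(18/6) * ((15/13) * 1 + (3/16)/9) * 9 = 6597/208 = 31.72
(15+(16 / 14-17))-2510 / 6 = -8803 / 21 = -419.19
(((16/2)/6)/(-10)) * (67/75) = -134/1125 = -0.12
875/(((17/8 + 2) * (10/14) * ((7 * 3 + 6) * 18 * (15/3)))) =980/8019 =0.12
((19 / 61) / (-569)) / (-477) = 0.00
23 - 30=-7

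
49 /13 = 3.77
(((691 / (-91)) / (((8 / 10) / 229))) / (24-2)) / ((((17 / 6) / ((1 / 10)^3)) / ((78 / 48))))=-474717 / 8377600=-0.06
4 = 4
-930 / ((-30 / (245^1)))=7595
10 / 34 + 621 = 10562 / 17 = 621.29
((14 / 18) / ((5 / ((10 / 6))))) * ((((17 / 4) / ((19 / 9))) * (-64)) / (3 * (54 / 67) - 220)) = 63784 / 415473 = 0.15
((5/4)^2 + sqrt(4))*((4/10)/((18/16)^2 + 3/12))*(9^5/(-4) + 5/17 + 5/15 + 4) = -22880218/1649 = -13875.21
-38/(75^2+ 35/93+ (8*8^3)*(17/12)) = -1767/531404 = -0.00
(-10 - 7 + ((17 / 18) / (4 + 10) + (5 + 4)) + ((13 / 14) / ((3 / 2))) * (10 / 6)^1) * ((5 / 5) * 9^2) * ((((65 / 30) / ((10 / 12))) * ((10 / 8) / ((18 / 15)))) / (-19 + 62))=-339105 / 9632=-35.21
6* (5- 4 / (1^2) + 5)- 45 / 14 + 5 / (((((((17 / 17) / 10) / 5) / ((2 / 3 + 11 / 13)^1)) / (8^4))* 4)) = 211473901 / 546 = 387314.84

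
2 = 2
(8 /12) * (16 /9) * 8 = 256 /27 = 9.48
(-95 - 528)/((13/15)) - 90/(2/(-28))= 7035/13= 541.15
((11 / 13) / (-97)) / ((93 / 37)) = -0.00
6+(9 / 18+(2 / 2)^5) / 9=6.17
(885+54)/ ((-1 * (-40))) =939/ 40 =23.48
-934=-934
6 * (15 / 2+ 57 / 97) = 4707 / 97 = 48.53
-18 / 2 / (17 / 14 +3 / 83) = -7.20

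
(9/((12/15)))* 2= 45/2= 22.50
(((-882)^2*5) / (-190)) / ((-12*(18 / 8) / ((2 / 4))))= 7203 / 19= 379.11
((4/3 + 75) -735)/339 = -1.94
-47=-47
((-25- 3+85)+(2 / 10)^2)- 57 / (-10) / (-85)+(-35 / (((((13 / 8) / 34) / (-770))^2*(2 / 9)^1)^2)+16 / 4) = -1159179025900448930359769053 / 24276850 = -47748329206649500670.79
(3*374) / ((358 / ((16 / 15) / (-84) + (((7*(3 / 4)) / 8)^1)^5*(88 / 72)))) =0.43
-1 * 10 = -10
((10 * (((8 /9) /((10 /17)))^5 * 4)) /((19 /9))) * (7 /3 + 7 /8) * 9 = 111952884736 /25970625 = 4310.75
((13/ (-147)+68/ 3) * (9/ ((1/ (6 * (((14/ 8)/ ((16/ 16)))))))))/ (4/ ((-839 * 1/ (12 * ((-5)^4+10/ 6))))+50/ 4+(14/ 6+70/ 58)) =-2180373903/ 20245897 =-107.69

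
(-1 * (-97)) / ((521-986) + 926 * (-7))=-97 / 6947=-0.01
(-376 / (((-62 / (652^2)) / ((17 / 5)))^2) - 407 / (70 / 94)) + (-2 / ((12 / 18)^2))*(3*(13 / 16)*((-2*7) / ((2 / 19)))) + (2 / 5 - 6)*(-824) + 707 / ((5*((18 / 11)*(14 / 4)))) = -9897068935868318051 / 48434400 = -204339662220.82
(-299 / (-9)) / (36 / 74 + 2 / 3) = 11063 / 384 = 28.81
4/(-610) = -2/305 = -0.01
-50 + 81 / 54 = -97 / 2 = -48.50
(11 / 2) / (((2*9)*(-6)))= -0.05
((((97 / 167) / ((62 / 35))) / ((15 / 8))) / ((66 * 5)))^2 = 1844164 / 6566995638225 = 0.00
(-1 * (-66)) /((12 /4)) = 22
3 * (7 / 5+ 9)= 156 / 5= 31.20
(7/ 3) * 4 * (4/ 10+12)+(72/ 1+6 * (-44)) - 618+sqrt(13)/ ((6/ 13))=-10414/ 15+13 * sqrt(13)/ 6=-686.45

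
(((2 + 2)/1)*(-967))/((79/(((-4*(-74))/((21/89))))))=-101898592/1659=-61421.69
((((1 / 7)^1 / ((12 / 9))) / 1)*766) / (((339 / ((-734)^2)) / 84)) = 1238061288 / 113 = 10956294.58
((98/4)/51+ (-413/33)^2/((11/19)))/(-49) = -2252719/407286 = -5.53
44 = 44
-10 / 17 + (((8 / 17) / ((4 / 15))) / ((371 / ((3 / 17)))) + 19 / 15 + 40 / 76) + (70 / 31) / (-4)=1214546233 / 1894559730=0.64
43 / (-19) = -43 / 19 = -2.26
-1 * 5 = -5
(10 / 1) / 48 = 5 / 24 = 0.21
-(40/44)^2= -100/121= -0.83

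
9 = 9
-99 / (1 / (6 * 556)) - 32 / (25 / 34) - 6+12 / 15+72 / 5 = -8257458 / 25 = -330298.32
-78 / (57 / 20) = -520 / 19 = -27.37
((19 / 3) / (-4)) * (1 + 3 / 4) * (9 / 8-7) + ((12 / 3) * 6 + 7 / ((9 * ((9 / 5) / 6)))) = 148163 / 3456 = 42.87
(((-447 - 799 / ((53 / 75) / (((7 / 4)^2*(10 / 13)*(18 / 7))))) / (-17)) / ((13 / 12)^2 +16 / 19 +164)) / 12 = 1146173499 / 5320267147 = 0.22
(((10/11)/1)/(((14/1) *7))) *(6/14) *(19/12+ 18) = 1175/15092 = 0.08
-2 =-2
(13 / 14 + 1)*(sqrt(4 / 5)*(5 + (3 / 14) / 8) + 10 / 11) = 135 / 77 + 15201*sqrt(5) / 3920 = 10.42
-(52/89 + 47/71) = -7875/6319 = -1.25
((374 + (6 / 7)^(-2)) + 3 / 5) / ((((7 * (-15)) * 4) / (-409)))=366.11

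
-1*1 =-1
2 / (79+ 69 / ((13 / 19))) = 13 / 1169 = 0.01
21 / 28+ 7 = 31 / 4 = 7.75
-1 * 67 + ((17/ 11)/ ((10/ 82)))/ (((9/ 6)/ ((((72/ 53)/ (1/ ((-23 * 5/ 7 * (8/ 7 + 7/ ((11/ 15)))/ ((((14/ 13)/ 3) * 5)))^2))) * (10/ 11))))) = 9110392642609849/ 91292447477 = 99793.50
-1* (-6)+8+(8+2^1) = 24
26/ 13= 2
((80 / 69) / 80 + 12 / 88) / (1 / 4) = 0.60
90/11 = 8.18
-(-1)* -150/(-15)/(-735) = -2/147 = -0.01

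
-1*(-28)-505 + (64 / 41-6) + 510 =1171 / 41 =28.56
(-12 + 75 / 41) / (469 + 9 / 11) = -4587 / 211888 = -0.02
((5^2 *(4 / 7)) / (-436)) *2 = -50 / 763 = -0.07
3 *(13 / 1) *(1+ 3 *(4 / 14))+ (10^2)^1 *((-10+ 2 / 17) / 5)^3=-120311241 / 171955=-699.67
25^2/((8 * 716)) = 625/5728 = 0.11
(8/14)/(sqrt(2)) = 2 * sqrt(2)/7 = 0.40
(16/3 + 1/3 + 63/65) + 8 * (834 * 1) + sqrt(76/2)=sqrt(38) + 1302334/195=6684.80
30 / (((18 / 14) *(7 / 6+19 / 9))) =420 / 59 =7.12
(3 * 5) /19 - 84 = -1581 /19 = -83.21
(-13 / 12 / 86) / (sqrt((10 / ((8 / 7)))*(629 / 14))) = -13*sqrt(6290) / 1622820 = -0.00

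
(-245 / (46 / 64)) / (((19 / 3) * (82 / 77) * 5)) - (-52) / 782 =-3058514 / 304589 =-10.04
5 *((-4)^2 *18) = 1440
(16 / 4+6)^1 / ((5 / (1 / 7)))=2 / 7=0.29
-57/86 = -0.66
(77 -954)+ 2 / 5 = -4383 / 5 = -876.60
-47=-47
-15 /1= -15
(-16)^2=256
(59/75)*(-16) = -944/75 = -12.59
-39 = -39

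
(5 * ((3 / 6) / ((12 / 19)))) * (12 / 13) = 95 / 26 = 3.65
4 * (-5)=-20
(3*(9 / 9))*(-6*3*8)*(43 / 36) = -516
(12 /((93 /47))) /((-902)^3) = -47 /5687498762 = -0.00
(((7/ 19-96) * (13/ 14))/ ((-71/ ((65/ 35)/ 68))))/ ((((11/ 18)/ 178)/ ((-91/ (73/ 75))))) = -239816336175/ 257812786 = -930.20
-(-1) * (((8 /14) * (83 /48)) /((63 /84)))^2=6889 /3969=1.74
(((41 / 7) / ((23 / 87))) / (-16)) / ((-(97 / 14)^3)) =174783 / 41982958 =0.00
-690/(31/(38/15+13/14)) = -16721/217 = -77.06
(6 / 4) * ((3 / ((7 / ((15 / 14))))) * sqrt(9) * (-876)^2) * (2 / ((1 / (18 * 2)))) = 5594171040 / 49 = 114166755.92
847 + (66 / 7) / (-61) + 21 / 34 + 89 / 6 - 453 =8913248 / 21777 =409.30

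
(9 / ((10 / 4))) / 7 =18 / 35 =0.51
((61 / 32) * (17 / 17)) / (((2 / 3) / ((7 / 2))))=1281 / 128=10.01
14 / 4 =7 / 2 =3.50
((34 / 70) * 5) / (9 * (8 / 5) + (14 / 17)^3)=417605 / 2572192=0.16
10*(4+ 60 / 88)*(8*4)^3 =16875520 / 11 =1534138.18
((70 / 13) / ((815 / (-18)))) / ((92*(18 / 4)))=-0.00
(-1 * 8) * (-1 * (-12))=-96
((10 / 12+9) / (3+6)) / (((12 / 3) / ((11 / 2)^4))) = 863819 / 3456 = 249.95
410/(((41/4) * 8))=5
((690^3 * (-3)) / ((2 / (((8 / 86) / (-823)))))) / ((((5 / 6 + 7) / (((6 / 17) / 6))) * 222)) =1971054000 / 1046205007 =1.88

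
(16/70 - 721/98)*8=-1996/35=-57.03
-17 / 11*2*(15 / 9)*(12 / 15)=-136 / 33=-4.12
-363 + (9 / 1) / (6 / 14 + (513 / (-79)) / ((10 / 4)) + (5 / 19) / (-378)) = -322822803 / 879271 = -367.15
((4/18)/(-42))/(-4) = 1/756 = 0.00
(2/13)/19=2/247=0.01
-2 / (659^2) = -2 / 434281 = -0.00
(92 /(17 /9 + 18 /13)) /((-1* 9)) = -3.12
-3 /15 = -1 /5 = -0.20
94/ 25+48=1294/ 25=51.76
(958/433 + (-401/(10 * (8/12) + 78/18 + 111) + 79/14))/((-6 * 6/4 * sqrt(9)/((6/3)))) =-1689328/4992057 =-0.34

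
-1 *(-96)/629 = 96/629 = 0.15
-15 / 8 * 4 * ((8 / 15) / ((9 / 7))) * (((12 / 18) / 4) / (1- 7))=7 / 81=0.09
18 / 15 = 6 / 5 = 1.20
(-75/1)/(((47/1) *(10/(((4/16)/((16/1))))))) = -15/6016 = -0.00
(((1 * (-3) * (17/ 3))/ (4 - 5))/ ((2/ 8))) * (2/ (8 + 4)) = 34/ 3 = 11.33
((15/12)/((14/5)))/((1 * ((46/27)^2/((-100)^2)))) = 1538.03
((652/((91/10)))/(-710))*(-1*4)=2608/6461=0.40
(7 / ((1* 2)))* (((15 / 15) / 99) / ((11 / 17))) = 119 / 2178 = 0.05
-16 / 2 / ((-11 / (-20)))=-160 / 11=-14.55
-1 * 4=-4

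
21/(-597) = -7/199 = -0.04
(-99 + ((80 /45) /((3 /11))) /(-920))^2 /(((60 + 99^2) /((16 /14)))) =1.14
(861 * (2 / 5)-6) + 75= 2067 / 5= 413.40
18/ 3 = 6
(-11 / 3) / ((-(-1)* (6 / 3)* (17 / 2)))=-11 / 51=-0.22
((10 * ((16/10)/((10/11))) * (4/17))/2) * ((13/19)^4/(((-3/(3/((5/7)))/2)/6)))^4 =5830736950378880963513266176/15323450095779874533053125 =380.51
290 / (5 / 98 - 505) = -5684 / 9897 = -0.57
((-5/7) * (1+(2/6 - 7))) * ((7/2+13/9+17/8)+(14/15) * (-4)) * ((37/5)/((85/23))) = 27.04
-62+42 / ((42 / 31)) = -31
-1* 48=-48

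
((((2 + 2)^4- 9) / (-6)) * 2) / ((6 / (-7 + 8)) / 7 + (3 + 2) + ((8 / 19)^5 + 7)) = -4281175171 / 669234858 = -6.40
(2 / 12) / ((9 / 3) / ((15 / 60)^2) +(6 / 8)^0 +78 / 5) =5 / 1938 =0.00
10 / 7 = 1.43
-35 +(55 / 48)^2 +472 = 1009873 / 2304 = 438.31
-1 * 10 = -10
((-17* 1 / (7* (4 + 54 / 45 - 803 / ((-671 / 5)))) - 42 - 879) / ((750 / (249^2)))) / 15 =-75764884439 / 14923125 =-5077.01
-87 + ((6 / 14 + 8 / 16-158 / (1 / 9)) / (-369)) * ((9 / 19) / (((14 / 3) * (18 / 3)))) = -26547121 / 305368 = -86.93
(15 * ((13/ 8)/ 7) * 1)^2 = 12.13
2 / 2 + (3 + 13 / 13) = 5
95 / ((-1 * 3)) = -95 / 3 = -31.67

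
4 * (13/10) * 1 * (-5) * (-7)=182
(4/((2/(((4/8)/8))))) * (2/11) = 0.02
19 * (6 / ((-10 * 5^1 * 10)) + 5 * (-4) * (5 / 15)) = -95171 / 750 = -126.89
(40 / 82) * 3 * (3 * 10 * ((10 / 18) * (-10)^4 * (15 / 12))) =12500000 / 41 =304878.05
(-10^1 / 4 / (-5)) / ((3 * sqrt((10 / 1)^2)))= 0.02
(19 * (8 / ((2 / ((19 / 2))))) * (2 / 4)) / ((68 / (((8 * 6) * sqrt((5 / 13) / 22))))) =2166 * sqrt(1430) / 2431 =33.69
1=1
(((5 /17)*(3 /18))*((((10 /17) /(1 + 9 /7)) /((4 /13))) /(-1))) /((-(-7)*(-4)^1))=0.00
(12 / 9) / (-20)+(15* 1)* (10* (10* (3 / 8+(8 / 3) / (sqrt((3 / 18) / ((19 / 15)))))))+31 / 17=287771 / 510+800* sqrt(190)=11591.50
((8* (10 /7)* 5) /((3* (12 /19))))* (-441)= -13300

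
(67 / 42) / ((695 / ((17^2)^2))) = 5595907 / 29190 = 191.71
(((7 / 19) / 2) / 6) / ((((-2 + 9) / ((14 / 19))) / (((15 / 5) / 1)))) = 7 / 722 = 0.01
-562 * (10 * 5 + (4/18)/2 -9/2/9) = -250933/9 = -27881.44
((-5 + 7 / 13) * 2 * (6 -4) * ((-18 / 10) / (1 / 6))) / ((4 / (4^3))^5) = 202100925.05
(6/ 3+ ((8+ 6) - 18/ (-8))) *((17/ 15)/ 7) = 1241/ 420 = 2.95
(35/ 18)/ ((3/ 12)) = 70/ 9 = 7.78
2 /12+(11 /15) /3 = 37 /90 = 0.41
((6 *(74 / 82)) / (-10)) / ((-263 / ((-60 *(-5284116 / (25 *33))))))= 2346147504 / 2965325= 791.19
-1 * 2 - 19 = -21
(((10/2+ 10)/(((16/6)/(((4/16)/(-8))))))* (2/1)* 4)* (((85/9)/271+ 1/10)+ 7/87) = -152291/502976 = -0.30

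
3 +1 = 4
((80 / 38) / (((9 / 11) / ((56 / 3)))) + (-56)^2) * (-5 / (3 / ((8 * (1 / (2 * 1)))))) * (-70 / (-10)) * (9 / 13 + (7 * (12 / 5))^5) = -276280483587487232 / 1389375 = -198852349860.54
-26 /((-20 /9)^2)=-1053 /200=-5.26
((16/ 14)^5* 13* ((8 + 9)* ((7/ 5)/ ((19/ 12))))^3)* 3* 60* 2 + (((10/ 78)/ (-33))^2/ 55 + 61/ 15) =4744234222068887993138/ 153089946234225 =30989848.38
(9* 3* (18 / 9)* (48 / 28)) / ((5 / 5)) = 648 / 7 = 92.57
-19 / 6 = -3.17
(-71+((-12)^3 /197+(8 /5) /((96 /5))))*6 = -188383 /394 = -478.13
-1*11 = -11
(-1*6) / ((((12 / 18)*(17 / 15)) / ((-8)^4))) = -552960 / 17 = -32527.06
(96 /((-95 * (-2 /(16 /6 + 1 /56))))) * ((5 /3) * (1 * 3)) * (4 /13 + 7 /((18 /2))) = 114554 /15561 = 7.36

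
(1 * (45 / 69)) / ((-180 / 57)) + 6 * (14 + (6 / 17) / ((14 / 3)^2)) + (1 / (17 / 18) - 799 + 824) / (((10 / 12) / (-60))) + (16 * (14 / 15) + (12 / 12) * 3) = -2039756701 / 1149540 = -1774.41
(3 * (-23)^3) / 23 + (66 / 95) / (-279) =-14021167 / 8835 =-1587.00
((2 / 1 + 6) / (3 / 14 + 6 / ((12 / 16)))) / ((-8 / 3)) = -42 / 115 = -0.37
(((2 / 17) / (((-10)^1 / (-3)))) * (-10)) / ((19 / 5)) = -0.09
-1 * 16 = -16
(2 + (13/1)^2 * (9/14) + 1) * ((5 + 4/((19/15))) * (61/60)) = 985211/1064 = 925.95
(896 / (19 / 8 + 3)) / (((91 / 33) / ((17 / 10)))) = 287232 / 2795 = 102.77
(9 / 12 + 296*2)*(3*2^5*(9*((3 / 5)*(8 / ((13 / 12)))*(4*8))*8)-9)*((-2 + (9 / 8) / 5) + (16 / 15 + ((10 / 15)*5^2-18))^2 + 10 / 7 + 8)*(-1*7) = -125643227759171 / 4000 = -31410806939.79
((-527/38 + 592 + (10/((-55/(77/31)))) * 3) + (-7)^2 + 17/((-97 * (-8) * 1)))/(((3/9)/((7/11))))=6006630693/5027704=1194.71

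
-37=-37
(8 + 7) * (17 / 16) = 255 / 16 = 15.94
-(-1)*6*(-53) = -318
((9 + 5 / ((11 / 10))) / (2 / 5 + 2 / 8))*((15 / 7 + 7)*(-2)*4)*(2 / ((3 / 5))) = -15257600 / 3003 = -5080.79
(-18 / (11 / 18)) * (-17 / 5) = 100.15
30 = 30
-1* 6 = -6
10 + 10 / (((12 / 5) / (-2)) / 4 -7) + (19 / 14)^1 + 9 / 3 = 13273 / 1022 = 12.99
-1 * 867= -867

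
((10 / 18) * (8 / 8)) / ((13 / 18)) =10 / 13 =0.77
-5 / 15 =-0.33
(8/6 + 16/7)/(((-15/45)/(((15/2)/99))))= -190/231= -0.82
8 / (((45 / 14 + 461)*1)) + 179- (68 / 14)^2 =49495373 / 318451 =155.43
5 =5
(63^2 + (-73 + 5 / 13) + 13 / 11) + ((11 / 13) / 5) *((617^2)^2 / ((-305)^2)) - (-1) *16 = 17796120436241 / 66512875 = 267559.03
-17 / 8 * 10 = -85 / 4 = -21.25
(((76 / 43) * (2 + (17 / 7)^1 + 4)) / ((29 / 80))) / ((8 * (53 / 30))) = 1345200 / 462637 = 2.91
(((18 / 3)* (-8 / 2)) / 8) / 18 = -1 / 6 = -0.17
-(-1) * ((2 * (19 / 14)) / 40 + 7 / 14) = 0.57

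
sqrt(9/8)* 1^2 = 3* sqrt(2)/4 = 1.06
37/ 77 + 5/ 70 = 85/ 154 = 0.55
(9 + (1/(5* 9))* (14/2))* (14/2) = 2884/45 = 64.09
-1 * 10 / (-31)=10 / 31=0.32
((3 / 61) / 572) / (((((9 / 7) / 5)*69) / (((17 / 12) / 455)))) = 17 / 1126732464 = 0.00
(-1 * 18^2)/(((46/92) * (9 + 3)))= -54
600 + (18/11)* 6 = 6708/11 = 609.82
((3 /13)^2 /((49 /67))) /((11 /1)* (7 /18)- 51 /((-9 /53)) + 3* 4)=10854 /47193419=0.00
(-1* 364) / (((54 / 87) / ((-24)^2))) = -337792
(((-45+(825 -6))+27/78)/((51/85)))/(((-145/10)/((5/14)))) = -167775/5278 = -31.79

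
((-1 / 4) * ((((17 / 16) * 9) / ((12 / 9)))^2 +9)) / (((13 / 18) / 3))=-6683715 / 106496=-62.76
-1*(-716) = 716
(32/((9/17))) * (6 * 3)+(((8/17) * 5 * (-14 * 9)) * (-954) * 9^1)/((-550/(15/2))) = -6287560/187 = -33623.32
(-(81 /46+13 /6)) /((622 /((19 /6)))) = -5149 /257508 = -0.02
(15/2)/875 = 3/350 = 0.01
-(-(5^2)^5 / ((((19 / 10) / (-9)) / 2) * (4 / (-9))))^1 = 3955078125 / 19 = 208162006.58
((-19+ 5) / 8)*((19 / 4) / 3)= -133 / 48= -2.77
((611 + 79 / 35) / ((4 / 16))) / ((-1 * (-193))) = 85856 / 6755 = 12.71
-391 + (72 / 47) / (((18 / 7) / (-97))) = -21093 / 47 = -448.79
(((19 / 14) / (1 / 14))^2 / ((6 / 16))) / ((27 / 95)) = 274360 / 81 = 3387.16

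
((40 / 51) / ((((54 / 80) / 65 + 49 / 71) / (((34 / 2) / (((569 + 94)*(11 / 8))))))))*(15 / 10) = 2272000 / 72546837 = 0.03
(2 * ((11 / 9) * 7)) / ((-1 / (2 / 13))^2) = 616 / 1521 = 0.40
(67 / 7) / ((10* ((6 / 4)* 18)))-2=-3713 / 1890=-1.96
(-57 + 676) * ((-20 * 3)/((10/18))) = -66852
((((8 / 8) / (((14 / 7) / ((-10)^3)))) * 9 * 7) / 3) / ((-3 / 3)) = 10500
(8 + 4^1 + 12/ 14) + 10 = 160/ 7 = 22.86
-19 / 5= -3.80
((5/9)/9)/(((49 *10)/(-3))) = -1/2646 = -0.00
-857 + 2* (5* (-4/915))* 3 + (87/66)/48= -55211191/64416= -857.10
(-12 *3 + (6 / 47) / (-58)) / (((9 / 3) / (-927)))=11124.68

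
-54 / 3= -18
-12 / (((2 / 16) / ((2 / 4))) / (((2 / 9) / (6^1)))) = -16 / 9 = -1.78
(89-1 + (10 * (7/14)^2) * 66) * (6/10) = 151.80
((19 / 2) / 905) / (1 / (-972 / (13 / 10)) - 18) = -18468 / 31670113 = -0.00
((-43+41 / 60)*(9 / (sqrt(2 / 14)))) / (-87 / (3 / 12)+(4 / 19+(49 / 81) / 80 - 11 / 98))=2297622348*sqrt(7) / 2098803701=2.90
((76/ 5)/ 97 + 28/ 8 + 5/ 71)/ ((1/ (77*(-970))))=-19764899/ 71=-278378.86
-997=-997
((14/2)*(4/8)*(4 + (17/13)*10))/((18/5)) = 1295/78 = 16.60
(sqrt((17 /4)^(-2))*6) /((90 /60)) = 16 /17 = 0.94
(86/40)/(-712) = -43/14240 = -0.00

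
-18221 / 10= -1822.10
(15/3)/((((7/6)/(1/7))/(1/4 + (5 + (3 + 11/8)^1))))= 165/28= 5.89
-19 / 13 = -1.46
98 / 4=49 / 2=24.50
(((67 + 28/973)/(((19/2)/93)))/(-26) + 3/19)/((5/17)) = -85.27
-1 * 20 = -20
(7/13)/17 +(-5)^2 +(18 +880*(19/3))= 3723650/663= 5616.37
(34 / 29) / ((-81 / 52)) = -1768 / 2349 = -0.75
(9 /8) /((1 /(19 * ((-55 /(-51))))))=3135 /136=23.05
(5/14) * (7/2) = 5/4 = 1.25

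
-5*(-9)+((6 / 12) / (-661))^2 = 78645781 / 1747684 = 45.00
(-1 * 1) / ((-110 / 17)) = 17 / 110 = 0.15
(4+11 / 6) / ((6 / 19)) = 665 / 36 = 18.47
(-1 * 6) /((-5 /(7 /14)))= 3 /5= 0.60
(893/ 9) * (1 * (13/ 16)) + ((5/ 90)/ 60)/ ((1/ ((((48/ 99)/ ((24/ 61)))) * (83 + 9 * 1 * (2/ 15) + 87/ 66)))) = 949312729/ 11761200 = 80.72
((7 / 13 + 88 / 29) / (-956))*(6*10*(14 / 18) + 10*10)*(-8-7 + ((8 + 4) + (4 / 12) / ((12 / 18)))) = 123475 / 90103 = 1.37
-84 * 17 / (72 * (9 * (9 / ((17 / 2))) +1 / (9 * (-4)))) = -12138 / 5815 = -2.09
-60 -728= -788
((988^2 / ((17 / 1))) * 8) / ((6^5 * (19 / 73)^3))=3350.48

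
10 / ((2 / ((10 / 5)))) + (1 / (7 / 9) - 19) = -54 / 7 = -7.71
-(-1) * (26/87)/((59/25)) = 650/5133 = 0.13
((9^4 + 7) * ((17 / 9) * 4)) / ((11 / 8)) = 3572992 / 99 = 36090.83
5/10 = 1/2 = 0.50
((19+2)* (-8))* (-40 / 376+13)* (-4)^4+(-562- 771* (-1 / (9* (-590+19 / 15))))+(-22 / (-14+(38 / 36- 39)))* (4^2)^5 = -3915641196993 / 35279845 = -110988.05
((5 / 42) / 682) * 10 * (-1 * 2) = -25 / 7161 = -0.00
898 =898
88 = 88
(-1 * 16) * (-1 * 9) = 144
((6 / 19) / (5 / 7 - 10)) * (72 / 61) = -3024 / 75335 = -0.04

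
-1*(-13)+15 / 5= 16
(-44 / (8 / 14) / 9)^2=5929 / 81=73.20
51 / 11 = 4.64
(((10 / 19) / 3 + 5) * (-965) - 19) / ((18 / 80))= -11430320 / 513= -22281.33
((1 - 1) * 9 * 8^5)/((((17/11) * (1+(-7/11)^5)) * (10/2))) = 0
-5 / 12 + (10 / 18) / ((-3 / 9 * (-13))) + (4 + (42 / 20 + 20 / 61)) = 97371 / 15860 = 6.14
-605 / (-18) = 605 / 18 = 33.61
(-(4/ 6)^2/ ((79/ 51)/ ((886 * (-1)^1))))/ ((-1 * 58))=-30124/ 6873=-4.38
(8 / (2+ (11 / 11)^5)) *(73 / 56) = 73 / 21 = 3.48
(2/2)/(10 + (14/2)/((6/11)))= 0.04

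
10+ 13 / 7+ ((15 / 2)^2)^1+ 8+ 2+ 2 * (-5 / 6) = 6421 / 84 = 76.44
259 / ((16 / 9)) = 2331 / 16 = 145.69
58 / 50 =29 / 25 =1.16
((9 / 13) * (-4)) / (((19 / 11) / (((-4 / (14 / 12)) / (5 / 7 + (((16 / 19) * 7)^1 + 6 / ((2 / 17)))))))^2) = -69696 / 21199477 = -0.00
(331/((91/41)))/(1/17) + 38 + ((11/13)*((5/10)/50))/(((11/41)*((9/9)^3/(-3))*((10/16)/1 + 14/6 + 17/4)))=2573.23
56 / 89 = 0.63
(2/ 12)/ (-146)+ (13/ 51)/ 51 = 2929/ 759492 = 0.00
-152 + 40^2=1448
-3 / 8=-0.38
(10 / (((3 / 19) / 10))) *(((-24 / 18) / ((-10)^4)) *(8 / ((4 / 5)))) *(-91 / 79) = 0.97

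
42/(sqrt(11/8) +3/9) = -144/13 +108* sqrt(22)/13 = 27.89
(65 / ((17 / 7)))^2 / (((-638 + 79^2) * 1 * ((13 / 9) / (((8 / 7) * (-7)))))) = -88200 / 124559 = -0.71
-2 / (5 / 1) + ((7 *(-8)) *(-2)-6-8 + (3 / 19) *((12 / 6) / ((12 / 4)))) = 9282 / 95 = 97.71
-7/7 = -1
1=1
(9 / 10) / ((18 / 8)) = 2 / 5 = 0.40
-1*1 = -1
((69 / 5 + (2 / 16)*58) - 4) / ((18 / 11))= 3751 / 360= 10.42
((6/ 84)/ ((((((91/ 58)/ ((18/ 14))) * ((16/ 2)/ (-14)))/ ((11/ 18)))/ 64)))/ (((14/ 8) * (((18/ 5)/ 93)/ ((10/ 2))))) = -3955600/ 13377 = -295.70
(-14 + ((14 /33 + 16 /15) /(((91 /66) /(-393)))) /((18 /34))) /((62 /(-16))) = 2972784 /14105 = 210.76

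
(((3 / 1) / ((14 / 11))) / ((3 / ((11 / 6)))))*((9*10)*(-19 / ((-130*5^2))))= 6897 / 9100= 0.76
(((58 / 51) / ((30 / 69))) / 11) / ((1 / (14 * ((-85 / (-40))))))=4669 / 660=7.07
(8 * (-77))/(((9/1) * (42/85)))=-3740/27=-138.52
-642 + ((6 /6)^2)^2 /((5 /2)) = -3208 /5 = -641.60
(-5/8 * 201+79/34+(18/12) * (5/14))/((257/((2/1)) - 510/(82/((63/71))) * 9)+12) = -340217303/251718796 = -1.35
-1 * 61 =-61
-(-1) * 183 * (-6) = -1098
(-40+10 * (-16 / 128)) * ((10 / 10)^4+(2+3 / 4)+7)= -7095 / 16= -443.44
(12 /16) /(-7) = -3 /28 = -0.11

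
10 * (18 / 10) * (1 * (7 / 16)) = 63 / 8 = 7.88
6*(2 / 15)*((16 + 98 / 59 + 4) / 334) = 2556 / 49265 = 0.05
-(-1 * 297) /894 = 99 /298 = 0.33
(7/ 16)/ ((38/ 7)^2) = 0.01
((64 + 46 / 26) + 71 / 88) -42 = 24.58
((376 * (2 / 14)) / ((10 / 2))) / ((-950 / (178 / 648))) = -4183 / 1346625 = -0.00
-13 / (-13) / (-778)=-1 / 778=-0.00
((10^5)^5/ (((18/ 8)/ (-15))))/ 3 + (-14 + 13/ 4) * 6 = -400000000000000000000001161/ 18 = -22222222222222222222222290.00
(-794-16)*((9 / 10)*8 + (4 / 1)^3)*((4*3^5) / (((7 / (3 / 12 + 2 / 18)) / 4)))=-80971488 / 7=-11567355.43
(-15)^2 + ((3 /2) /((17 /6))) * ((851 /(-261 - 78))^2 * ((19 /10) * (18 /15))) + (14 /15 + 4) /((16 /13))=30817622533 /130243800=236.61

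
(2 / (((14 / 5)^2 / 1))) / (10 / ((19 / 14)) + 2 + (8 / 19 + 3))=475 / 23814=0.02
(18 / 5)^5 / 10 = 944784 / 15625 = 60.47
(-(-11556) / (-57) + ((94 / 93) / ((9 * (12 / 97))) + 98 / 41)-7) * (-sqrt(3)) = 807617045 * sqrt(3) / 3912138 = 357.56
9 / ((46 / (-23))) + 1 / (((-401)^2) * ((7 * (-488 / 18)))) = -1235916495 / 274648108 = -4.50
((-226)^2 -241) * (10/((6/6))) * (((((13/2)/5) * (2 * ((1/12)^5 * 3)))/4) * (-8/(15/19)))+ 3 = -774875/20736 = -37.37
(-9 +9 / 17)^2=20736 / 289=71.75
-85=-85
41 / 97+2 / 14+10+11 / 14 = 15415 / 1358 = 11.35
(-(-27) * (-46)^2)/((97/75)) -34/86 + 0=184249051/4171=44173.83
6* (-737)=-4422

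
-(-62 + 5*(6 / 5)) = 56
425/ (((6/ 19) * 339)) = 8075/ 2034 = 3.97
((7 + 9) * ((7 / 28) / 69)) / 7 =4 / 483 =0.01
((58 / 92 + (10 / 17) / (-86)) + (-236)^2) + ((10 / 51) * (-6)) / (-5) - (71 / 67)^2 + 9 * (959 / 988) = 4153764048417045 / 74567874316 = 55704.47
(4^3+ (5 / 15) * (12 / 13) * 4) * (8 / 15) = 6784 / 195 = 34.79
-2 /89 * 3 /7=-6 /623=-0.01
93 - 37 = 56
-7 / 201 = -0.03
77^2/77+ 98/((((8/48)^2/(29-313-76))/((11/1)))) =-13970803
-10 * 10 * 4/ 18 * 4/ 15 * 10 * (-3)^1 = 177.78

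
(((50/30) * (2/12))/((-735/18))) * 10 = -10/147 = -0.07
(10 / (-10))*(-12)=12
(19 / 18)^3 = 6859 / 5832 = 1.18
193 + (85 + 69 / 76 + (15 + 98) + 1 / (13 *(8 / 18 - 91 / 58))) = 227249663 / 579956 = 391.84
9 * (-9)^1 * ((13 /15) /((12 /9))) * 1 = -52.65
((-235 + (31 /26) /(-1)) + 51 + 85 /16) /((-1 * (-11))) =-37415 /2288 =-16.35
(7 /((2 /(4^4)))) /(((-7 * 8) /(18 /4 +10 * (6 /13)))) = -1896 /13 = -145.85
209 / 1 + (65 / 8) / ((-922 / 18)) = 770207 / 3688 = 208.84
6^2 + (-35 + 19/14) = 2.36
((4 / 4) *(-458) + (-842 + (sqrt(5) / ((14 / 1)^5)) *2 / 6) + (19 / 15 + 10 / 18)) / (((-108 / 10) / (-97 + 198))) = 2950109 / 243 - 505 *sqrt(5) / 87127488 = 12140.37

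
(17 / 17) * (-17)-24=-41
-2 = -2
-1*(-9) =9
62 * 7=434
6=6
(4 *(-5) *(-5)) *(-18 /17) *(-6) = 10800 /17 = 635.29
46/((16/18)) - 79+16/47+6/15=-24919/940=-26.51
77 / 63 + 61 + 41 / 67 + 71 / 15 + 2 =209746 / 3015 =69.57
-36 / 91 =-0.40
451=451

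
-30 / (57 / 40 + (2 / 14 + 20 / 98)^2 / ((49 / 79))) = -141178800 / 7619233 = -18.53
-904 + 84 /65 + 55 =-55101 /65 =-847.71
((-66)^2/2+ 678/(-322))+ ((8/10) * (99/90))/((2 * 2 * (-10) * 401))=70238957729/32280500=2175.89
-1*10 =-10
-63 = -63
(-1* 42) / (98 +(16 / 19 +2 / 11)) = -4389 / 10348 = -0.42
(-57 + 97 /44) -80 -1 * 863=-43903 /44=-997.80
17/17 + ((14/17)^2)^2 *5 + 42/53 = 18114735/4426613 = 4.09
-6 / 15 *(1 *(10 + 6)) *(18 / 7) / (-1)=576 / 35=16.46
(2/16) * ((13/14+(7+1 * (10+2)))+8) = 391/112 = 3.49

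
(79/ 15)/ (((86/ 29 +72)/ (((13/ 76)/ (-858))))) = -2291/ 163571760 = -0.00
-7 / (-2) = 7 / 2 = 3.50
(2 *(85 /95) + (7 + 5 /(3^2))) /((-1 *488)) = -799 /41724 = -0.02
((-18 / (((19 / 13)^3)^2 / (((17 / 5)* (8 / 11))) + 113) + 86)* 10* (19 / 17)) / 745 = 83474010365780 / 64816028638337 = 1.29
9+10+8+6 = 33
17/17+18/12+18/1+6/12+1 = 22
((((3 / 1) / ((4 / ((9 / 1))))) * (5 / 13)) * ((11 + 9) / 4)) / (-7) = -675 / 364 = -1.85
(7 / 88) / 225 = 7 / 19800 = 0.00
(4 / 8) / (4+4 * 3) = 1 / 32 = 0.03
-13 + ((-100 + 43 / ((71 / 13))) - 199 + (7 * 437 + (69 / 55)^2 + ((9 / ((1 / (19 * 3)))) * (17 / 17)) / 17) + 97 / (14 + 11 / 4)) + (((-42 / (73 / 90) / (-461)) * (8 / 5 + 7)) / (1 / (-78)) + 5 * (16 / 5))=22499960320882002 / 8232490482425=2733.07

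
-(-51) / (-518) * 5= -255 / 518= -0.49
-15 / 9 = -5 / 3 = -1.67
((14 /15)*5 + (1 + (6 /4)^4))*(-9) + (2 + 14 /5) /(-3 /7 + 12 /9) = -91.26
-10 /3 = -3.33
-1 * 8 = -8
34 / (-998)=-17 / 499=-0.03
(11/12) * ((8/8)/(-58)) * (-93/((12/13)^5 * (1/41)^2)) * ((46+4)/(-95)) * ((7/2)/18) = -7449153066355/19743326208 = -377.30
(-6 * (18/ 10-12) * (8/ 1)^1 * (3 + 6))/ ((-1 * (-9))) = 2448/ 5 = 489.60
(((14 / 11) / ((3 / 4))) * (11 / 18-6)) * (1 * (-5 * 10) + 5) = 13580 / 33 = 411.52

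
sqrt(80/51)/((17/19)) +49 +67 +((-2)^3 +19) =76 * sqrt(255)/867 +127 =128.40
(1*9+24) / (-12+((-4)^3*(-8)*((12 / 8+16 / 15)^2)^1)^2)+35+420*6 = 1471544117174045 / 575946816244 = 2555.00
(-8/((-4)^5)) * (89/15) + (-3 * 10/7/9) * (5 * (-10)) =320623/13440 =23.86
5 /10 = 1 /2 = 0.50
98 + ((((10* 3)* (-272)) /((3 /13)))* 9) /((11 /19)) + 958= -6034944 /11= -548631.27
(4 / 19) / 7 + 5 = 669 / 133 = 5.03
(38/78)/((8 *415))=19/129480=0.00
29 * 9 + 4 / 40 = 2611 / 10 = 261.10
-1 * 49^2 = -2401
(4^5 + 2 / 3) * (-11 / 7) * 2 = -67628 / 21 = -3220.38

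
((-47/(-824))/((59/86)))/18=2021/437544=0.00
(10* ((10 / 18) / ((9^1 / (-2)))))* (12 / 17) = -400 / 459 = -0.87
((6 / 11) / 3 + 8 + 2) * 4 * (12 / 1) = 5376 / 11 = 488.73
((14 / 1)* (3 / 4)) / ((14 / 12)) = 9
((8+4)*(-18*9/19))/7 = -1944/133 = -14.62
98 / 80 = 49 / 40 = 1.22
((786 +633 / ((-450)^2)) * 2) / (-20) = -78.60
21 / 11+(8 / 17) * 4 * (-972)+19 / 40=-13667927 / 7480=-1827.26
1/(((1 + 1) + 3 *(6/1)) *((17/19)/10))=0.56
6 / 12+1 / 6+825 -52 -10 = 2291 / 3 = 763.67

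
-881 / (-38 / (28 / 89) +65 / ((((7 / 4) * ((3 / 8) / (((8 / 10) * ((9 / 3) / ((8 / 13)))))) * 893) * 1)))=11014262 / 1504655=7.32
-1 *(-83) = 83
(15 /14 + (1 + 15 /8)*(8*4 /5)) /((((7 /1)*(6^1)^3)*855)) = 1363 /90493200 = 0.00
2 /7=0.29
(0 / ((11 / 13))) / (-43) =0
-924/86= -462/43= -10.74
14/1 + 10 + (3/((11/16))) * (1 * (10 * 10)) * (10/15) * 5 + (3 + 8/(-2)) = 16253/11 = 1477.55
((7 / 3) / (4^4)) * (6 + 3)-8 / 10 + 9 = 10601 / 1280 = 8.28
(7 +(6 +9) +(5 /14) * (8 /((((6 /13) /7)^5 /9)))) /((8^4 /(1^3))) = 4457377217 /884736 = 5038.09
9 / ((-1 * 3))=-3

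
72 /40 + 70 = 359 /5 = 71.80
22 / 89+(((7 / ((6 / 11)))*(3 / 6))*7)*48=191906 / 89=2156.25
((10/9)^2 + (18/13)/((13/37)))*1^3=5.18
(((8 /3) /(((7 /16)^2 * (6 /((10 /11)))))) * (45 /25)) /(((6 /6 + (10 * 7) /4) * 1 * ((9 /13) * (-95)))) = -53248 /17051265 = -0.00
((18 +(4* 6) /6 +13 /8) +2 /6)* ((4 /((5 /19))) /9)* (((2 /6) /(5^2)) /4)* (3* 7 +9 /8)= 25783 /8640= 2.98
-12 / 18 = -2 / 3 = -0.67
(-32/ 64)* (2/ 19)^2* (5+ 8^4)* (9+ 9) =-147636/ 361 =-408.96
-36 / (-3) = 12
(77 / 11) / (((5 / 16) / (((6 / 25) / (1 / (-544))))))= -365568 / 125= -2924.54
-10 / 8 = -1.25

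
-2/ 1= -2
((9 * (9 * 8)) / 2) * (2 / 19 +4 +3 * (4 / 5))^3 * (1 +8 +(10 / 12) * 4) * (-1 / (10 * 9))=-52398445104 / 4286875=-12222.99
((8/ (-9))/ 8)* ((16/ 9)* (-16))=256/ 81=3.16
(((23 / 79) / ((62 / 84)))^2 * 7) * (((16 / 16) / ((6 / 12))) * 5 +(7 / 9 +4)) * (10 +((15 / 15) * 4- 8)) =96.57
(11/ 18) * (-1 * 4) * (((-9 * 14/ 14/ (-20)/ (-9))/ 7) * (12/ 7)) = 0.03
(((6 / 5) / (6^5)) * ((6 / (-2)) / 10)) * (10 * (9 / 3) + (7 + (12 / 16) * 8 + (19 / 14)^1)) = -23 / 11200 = -0.00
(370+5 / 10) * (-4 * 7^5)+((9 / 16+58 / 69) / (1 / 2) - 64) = -13749235427 / 552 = -24908035.19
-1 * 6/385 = -6/385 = -0.02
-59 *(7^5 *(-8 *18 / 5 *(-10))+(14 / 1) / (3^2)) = -2570261722 / 9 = -285584635.78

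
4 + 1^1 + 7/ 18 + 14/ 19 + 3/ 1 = 3121/ 342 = 9.13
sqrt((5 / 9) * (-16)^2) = 16 * sqrt(5) / 3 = 11.93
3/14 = 0.21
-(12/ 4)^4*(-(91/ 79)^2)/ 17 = 670761/ 106097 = 6.32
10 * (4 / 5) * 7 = 56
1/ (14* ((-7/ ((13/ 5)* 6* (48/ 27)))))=-208/ 735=-0.28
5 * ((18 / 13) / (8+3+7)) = 5 / 13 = 0.38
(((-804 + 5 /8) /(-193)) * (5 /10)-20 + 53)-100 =-200469 /3088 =-64.92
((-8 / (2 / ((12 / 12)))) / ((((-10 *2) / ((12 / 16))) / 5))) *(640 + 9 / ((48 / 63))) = 31287 / 64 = 488.86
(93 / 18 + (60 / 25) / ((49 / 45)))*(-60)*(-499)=10813330 / 49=220680.20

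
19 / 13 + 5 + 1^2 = 97 / 13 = 7.46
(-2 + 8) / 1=6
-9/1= -9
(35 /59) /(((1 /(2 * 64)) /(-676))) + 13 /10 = -30284033 /590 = -51328.87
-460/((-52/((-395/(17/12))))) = -545100/221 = -2466.52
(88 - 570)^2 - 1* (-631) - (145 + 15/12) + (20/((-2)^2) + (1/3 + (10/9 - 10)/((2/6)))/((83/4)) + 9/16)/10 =1855023541/7968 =232809.18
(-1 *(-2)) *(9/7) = 18/7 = 2.57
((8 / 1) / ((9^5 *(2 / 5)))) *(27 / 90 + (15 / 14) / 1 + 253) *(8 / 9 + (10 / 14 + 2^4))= 39493708 / 26040609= 1.52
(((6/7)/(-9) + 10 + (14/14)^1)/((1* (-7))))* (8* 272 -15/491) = -244663829/72177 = -3389.78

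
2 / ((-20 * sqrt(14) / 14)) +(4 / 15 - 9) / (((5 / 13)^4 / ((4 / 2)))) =-7482982 / 9375 - sqrt(14) / 10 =-798.56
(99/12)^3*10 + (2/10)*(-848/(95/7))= 85160423/15200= 5602.66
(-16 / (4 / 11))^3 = -85184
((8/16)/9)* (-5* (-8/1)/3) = 20/27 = 0.74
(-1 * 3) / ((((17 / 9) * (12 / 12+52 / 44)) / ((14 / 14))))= -99 / 136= -0.73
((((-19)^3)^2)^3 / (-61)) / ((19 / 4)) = -21921547431139208743756 / 61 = -359369630018675553176.33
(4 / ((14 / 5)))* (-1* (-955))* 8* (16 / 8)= 21828.57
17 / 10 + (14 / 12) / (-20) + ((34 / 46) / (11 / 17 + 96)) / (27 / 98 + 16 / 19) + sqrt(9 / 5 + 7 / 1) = 15556439233 / 9436669080 + 2 * sqrt(55) / 5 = 4.61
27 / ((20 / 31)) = 837 / 20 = 41.85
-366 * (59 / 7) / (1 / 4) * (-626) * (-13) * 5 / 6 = -585773240 / 7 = -83681891.43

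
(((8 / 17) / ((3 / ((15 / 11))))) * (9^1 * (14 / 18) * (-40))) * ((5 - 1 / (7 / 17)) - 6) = 205.35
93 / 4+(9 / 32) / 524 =389865 / 16768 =23.25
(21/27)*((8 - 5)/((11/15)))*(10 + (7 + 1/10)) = 1197/22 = 54.41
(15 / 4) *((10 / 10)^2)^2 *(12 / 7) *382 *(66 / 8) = 283635 / 14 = 20259.64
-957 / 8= -119.62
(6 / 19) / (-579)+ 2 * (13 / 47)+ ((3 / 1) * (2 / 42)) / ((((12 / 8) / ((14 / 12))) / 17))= 3787165 / 1551141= 2.44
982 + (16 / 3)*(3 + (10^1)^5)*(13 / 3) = 2312162.44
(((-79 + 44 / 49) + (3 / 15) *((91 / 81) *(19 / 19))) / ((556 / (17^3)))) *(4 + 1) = -1898230897 / 551691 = -3440.75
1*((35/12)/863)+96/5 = 994351/51780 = 19.20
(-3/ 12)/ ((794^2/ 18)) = -9/ 1260872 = -0.00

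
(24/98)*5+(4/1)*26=105.22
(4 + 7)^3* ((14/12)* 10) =46585/3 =15528.33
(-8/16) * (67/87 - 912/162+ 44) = -30647/1566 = -19.57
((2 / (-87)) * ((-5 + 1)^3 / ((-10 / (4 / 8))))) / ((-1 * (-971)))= -32 / 422385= -0.00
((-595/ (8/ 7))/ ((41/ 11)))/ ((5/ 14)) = -391.10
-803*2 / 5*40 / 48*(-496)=398288 / 3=132762.67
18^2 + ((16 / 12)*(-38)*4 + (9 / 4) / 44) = 64091 / 528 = 121.38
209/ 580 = 0.36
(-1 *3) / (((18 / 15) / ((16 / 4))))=-10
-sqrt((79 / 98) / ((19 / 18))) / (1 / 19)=-3* sqrt(1501) / 7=-16.60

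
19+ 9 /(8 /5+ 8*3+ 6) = 3047 /158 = 19.28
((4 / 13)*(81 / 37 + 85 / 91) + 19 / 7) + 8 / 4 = 248413 / 43771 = 5.68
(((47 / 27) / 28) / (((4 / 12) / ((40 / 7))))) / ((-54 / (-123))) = 9635 / 3969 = 2.43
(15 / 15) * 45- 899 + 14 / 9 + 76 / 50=-191458 / 225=-850.92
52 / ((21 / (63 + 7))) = 520 / 3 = 173.33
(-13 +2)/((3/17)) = -187/3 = -62.33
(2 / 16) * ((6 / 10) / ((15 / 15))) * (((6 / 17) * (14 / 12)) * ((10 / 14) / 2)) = 3 / 272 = 0.01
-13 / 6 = -2.17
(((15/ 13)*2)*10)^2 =90000/ 169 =532.54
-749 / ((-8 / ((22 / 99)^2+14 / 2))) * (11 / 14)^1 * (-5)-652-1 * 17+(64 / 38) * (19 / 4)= -4216991 / 1296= -3253.85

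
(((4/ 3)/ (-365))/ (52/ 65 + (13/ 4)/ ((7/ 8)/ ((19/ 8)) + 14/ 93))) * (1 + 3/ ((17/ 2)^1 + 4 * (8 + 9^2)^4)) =-7364433617072/ 14238179048241285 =-0.00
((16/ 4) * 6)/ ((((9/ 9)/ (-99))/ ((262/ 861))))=-723.01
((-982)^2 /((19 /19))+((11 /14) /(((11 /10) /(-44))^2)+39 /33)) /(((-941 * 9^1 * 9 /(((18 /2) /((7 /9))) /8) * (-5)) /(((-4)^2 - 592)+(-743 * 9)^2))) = 3324582270371727 /20287960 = 163869717.33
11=11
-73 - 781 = -854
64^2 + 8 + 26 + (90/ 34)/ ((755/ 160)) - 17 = 10559511/ 2567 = 4113.56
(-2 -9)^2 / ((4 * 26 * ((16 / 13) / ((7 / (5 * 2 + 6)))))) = 847 / 2048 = 0.41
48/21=16/7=2.29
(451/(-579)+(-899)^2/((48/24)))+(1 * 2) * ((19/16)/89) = 404099.75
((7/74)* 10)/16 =35/592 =0.06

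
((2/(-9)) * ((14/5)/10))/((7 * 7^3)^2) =-0.00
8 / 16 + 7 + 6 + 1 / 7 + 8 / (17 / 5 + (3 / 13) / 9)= 37357 / 2338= 15.98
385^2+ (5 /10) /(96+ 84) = 53361001 /360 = 148225.00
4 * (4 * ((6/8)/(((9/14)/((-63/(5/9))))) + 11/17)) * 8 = -1432384/85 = -16851.58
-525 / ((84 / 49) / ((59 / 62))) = -291.43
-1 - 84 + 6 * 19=29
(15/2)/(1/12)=90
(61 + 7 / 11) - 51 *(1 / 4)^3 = 42831 / 704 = 60.84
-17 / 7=-2.43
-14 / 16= -7 / 8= -0.88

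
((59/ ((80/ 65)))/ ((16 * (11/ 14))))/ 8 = 5369/ 11264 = 0.48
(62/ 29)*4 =248/ 29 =8.55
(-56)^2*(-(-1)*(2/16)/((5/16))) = 6272/5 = 1254.40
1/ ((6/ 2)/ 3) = 1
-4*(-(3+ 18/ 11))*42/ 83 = 9.38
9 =9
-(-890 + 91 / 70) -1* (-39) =927.70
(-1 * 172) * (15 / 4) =-645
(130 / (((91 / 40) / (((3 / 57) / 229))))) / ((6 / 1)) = 200 / 91371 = 0.00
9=9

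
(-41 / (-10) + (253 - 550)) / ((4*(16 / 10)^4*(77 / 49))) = -2562875 / 360448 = -7.11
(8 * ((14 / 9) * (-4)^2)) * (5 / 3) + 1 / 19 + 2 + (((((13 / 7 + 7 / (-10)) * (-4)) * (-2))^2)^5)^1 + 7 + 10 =6539845675588331399248092638 / 1415134792353515625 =4621358835.16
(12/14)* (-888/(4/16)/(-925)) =576/175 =3.29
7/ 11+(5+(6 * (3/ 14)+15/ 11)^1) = 58/ 7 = 8.29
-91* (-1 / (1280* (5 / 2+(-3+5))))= 91 / 5760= 0.02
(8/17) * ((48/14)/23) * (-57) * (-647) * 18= 127453824/2737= 46566.98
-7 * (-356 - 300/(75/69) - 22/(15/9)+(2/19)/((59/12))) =25313582/5605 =4516.25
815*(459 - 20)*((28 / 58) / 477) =5008990 / 13833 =362.10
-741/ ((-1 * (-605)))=-741/ 605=-1.22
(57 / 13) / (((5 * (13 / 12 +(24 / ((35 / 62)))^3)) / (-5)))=-29326500 / 513972064307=-0.00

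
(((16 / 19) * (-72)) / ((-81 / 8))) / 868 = 256 / 37107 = 0.01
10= 10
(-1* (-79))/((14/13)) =73.36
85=85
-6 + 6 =0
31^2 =961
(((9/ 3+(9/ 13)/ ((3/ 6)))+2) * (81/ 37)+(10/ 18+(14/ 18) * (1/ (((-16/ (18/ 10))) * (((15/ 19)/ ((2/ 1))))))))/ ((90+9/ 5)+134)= 12390481/ 195497640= 0.06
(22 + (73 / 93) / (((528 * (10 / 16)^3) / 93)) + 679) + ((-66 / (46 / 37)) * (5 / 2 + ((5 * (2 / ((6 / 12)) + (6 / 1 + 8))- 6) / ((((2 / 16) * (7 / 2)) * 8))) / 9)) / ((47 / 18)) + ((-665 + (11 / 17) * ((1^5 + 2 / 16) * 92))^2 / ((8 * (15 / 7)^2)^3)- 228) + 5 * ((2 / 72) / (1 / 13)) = 30266286036349788251 / 80166648672000000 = 377.54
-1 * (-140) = 140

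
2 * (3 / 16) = 3 / 8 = 0.38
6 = 6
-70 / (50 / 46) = -64.40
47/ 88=0.53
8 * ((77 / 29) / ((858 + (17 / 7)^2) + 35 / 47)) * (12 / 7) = 303996 / 7218361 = 0.04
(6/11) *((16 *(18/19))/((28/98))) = 6048/209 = 28.94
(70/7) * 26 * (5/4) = 325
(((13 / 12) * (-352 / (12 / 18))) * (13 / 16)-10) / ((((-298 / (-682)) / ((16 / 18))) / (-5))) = 719510 / 149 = 4828.93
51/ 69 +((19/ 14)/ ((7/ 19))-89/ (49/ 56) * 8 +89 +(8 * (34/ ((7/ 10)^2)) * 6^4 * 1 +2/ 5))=1157094689/ 1610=718692.35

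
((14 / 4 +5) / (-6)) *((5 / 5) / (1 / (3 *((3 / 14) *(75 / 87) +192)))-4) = -3951769 / 4872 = -811.12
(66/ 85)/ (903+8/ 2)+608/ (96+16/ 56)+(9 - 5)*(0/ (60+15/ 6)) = 164080402/ 25981015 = 6.32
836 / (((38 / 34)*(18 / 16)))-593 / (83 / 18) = 400606 / 747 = 536.29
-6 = -6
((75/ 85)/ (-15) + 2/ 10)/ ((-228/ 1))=-1/ 1615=-0.00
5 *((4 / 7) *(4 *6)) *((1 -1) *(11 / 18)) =0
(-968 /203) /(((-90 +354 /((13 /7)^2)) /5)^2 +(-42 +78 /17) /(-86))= -252624901100 /361567819389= -0.70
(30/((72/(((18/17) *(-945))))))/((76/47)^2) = -31312575/196384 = -159.45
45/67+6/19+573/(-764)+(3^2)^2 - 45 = 184521/5092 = 36.24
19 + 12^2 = 163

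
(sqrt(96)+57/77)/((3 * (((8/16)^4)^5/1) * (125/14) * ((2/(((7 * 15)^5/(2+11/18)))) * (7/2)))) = 288062676429505.64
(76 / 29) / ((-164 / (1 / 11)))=-0.00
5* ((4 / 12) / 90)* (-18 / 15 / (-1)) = 1 / 45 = 0.02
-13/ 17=-0.76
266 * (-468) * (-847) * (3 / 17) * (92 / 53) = 29101808736 / 901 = 32299454.76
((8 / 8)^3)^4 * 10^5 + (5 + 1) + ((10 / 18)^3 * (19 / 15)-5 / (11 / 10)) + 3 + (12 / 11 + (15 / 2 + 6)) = 4812326803 / 48114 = 100019.26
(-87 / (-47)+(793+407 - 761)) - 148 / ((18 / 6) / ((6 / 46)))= 469604 / 1081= 434.42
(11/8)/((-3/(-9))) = 33/8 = 4.12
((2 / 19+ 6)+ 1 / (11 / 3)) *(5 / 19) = 6665 / 3971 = 1.68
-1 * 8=-8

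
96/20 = 24/5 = 4.80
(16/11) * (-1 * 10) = -14.55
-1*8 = -8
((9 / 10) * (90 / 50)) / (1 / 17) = 1377 / 50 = 27.54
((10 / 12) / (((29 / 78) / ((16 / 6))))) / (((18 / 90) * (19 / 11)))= 28600 / 1653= 17.30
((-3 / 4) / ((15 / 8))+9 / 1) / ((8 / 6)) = 6.45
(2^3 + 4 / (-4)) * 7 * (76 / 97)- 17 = 2075 / 97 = 21.39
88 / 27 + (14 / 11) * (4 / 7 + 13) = 6098 / 297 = 20.53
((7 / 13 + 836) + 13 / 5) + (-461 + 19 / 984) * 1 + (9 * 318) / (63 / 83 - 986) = 392539222273 / 1046065800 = 375.25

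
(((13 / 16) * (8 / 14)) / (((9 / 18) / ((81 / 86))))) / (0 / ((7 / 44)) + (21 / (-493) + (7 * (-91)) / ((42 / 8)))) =-1557387 / 216136060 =-0.01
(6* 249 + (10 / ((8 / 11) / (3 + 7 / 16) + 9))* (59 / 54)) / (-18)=-224982149 / 2708478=-83.07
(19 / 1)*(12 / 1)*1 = 228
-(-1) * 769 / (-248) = -769 / 248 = -3.10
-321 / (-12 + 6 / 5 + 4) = 1605 / 34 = 47.21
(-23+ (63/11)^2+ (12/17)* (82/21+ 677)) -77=5953127/14399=413.44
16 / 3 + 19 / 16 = 313 / 48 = 6.52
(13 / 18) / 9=0.08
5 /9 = 0.56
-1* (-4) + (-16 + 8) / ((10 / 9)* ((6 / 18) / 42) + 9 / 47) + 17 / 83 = -7915987 / 221527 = -35.73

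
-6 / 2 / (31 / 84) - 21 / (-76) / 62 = -38283 / 4712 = -8.12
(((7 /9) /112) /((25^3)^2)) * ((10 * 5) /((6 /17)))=0.00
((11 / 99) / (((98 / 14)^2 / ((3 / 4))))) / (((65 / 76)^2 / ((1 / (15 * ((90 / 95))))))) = 13718 / 83845125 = 0.00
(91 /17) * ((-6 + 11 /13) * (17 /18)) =-469 /18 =-26.06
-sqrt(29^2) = -29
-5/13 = -0.38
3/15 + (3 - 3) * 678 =1/5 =0.20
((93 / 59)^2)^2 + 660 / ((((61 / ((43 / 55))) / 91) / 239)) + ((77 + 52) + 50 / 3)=408297371678132 / 2217477063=184126.99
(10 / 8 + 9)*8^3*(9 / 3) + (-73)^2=21073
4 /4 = 1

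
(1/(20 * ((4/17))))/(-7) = -0.03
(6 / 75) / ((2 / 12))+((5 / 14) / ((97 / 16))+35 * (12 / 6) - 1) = 1180423 / 16975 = 69.54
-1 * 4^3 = -64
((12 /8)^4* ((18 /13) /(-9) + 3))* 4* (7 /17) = 20979 /884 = 23.73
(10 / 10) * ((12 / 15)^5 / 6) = 512 / 9375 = 0.05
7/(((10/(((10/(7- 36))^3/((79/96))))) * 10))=-6720/1926731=-0.00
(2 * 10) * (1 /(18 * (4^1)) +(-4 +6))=725 /18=40.28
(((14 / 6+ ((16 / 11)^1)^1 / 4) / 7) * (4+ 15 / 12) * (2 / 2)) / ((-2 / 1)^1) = -89 / 88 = -1.01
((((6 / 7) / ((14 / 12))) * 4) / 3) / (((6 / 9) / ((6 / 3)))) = 144 / 49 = 2.94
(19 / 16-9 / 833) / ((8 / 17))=15683 / 6272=2.50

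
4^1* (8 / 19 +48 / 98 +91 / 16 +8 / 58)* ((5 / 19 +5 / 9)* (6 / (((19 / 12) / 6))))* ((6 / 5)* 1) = 838069920 / 1392377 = 601.90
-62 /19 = -3.26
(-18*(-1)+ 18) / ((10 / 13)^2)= 1521 / 25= 60.84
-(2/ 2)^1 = -1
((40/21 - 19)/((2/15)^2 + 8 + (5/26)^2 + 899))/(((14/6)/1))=-54603900/6760188421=-0.01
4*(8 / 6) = 5.33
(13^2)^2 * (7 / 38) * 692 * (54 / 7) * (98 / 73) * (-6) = -313776629712 / 1387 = -226226841.90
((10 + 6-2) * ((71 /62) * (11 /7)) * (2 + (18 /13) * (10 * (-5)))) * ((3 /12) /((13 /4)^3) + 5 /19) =-458.07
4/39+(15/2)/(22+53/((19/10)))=6233/24648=0.25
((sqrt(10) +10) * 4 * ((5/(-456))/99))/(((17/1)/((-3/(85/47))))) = 47 * sqrt(10)/1087218 +235/543609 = 0.00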